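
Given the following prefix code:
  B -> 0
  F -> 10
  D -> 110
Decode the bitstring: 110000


Decoding step by step:
Bits 110 -> D
Bits 0 -> B
Bits 0 -> B
Bits 0 -> B


Decoded message: DBBB


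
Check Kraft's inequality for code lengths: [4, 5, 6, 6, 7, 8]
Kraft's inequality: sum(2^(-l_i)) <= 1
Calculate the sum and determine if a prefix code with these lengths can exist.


Sum = 2^(-4) + 2^(-5) + 2^(-6) + 2^(-6) + 2^(-7) + 2^(-8)
    = 0.0625 + 0.03125 + 0.015625 + 0.015625 + 0.0078125 + 0.00390625
    = 35/256 = 0.13671875
Since 0.13671875 <= 1, Kraft's inequality IS satisfied.
A prefix code with these lengths CAN exist.

Kraft sum = 0.13671875. Satisfied.


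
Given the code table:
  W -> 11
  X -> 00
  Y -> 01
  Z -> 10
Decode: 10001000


Decoding:
10 -> Z
00 -> X
10 -> Z
00 -> X


Result: ZXZX


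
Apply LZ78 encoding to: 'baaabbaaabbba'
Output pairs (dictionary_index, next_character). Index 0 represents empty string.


LZ78 encoding steps:
Dictionary: {0: ''}
Step 1: w='' (idx 0), next='b' -> output (0, 'b'), add 'b' as idx 1
Step 2: w='' (idx 0), next='a' -> output (0, 'a'), add 'a' as idx 2
Step 3: w='a' (idx 2), next='a' -> output (2, 'a'), add 'aa' as idx 3
Step 4: w='b' (idx 1), next='b' -> output (1, 'b'), add 'bb' as idx 4
Step 5: w='aa' (idx 3), next='a' -> output (3, 'a'), add 'aaa' as idx 5
Step 6: w='bb' (idx 4), next='b' -> output (4, 'b'), add 'bbb' as idx 6
Step 7: w='a' (idx 2), end of input -> output (2, '')


Encoded: [(0, 'b'), (0, 'a'), (2, 'a'), (1, 'b'), (3, 'a'), (4, 'b'), (2, '')]


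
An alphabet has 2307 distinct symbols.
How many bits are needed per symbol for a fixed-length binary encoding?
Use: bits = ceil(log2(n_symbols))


log2(2307) = 11.1718
Bracket: 2^11 = 2048 < 2307 <= 2^12 = 4096
So ceil(log2(2307)) = 12

bits = ceil(log2(2307)) = ceil(11.1718) = 12 bits


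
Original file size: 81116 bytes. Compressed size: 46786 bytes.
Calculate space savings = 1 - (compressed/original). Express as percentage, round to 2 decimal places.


ratio = compressed/original = 46786/81116 = 0.576779
savings = 1 - ratio = 1 - 0.576779 = 0.423221
as a percentage: 0.423221 * 100 = 42.32%

Space savings = 1 - 46786/81116 = 42.32%


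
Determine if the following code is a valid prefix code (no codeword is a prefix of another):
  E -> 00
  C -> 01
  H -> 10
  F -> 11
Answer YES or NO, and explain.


Checking each pair (does one codeword prefix another?):
  E='00' vs C='01': no prefix
  E='00' vs H='10': no prefix
  E='00' vs F='11': no prefix
  C='01' vs E='00': no prefix
  C='01' vs H='10': no prefix
  C='01' vs F='11': no prefix
  H='10' vs E='00': no prefix
  H='10' vs C='01': no prefix
  H='10' vs F='11': no prefix
  F='11' vs E='00': no prefix
  F='11' vs C='01': no prefix
  F='11' vs H='10': no prefix
No violation found over all pairs.

YES -- this is a valid prefix code. No codeword is a prefix of any other codeword.


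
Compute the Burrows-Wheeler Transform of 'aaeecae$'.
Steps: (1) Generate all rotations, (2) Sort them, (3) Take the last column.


Rotations (sorted):
  0: $aaeecae -> last char: e
  1: aaeecae$ -> last char: $
  2: ae$aaeec -> last char: c
  3: aeecae$a -> last char: a
  4: cae$aaee -> last char: e
  5: e$aaeeca -> last char: a
  6: ecae$aae -> last char: e
  7: eecae$aa -> last char: a


BWT = e$caeaea


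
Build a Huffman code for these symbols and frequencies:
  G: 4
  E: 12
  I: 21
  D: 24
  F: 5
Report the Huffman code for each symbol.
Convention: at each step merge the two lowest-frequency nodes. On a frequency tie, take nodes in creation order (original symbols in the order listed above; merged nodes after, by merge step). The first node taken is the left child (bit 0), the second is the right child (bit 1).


Huffman tree construction:
Step 1: Merge G(4) + F(5) = 9
Step 2: Merge (G+F)(9) + E(12) = 21
Step 3: Merge I(21) + ((G+F)+E)(21) = 42
Step 4: Merge D(24) + (I+((G+F)+E))(42) = 66
Read each symbol's code off the tree from the root (left child = 0, right child = 1).

Codes:
  G: 1100 (length 4)
  E: 111 (length 3)
  I: 10 (length 2)
  D: 0 (length 1)
  F: 1101 (length 4)
Average code length: 138/66 = 2.0909 bits/symbol


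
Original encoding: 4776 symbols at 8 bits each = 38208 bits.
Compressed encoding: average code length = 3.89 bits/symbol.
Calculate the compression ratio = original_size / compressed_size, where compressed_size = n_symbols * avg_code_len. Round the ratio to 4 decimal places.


original_size = n_symbols * orig_bits = 4776 * 8 = 38208 bits
compressed_size = n_symbols * avg_code_len = 4776 * 3.89 = 18578.64 bits
ratio = original_size / compressed_size = 38208 / 18578.64 = 2.0566

Compression ratio = 2.0566


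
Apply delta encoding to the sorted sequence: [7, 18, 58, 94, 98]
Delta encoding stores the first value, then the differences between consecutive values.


First value: 7
Deltas:
  18 - 7 = 11
  58 - 18 = 40
  94 - 58 = 36
  98 - 94 = 4


Delta encoded: [7, 11, 40, 36, 4]


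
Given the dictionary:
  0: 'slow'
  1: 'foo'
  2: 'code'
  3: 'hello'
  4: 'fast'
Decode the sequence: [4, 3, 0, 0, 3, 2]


Look up each index in the dictionary:
  4 -> 'fast'
  3 -> 'hello'
  0 -> 'slow'
  0 -> 'slow'
  3 -> 'hello'
  2 -> 'code'

Decoded: "fast hello slow slow hello code"


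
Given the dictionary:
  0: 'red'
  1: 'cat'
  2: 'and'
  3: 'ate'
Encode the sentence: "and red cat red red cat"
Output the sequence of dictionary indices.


Look up each word in the dictionary:
  'and' -> 2
  'red' -> 0
  'cat' -> 1
  'red' -> 0
  'red' -> 0
  'cat' -> 1

Encoded: [2, 0, 1, 0, 0, 1]


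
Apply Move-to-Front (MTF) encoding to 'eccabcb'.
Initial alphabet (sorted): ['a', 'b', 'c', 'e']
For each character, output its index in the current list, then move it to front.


MTF encoding:
'e': index 3 in ['a', 'b', 'c', 'e'] -> ['e', 'a', 'b', 'c']
'c': index 3 in ['e', 'a', 'b', 'c'] -> ['c', 'e', 'a', 'b']
'c': index 0 in ['c', 'e', 'a', 'b'] -> ['c', 'e', 'a', 'b']
'a': index 2 in ['c', 'e', 'a', 'b'] -> ['a', 'c', 'e', 'b']
'b': index 3 in ['a', 'c', 'e', 'b'] -> ['b', 'a', 'c', 'e']
'c': index 2 in ['b', 'a', 'c', 'e'] -> ['c', 'b', 'a', 'e']
'b': index 1 in ['c', 'b', 'a', 'e'] -> ['b', 'c', 'a', 'e']


Output: [3, 3, 0, 2, 3, 2, 1]


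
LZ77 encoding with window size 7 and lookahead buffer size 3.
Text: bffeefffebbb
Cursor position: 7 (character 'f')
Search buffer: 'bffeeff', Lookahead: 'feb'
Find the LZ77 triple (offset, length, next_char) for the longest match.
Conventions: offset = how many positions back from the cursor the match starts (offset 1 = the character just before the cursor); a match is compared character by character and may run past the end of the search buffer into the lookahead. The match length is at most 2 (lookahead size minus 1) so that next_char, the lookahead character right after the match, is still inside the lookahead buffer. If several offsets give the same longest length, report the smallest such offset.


Try each offset into the search buffer:
  offset=1 (pos 6, char 'f'): match length 1
  offset=2 (pos 5, char 'f'): match length 1
  offset=3 (pos 4, char 'e'): match length 0
  offset=4 (pos 3, char 'e'): match length 0
  offset=5 (pos 2, char 'f'): match length 2
  offset=6 (pos 1, char 'f'): match length 1
  offset=7 (pos 0, char 'b'): match length 0
Longest match has length 2 at offset 5.
next_char = character at position 7 + 2 = 9 -> 'b'

Best match: offset=5, length=2 (matching 'fe' starting at position 2)
LZ77 triple: (5, 2, 'b')


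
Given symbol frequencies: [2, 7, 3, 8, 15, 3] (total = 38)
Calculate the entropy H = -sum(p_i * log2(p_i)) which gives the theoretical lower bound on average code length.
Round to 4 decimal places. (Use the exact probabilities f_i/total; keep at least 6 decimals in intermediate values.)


Per-symbol terms -p_i * log2(p_i) with p_i = f_i/38:
  p = 2/38 = 0.052632: log2(p) = -4.247928, -p*log2(p) = 0.223575
  p = 7/38 = 0.184211: log2(p) = -2.440573, -p*log2(p) = 0.449579
  p = 3/38 = 0.078947: log2(p) = -3.662965, -p*log2(p) = 0.289181
  p = 8/38 = 0.210526: log2(p) = -2.247928, -p*log2(p) = 0.473248
  p = 15/38 = 0.394737: log2(p) = -1.341037, -p*log2(p) = 0.529357
  p = 3/38 = 0.078947: log2(p) = -3.662965, -p*log2(p) = 0.289181
H = 0.223575 + 0.449579 + 0.289181 + 0.473248 + 0.529357 + 0.289181 = 2.254121

H = 2.2541 bits/symbol


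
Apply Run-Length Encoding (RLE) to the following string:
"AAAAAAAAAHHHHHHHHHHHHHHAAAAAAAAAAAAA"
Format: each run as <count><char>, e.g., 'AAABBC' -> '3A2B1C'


Scanning runs left to right:
  i=0: run of 'A' x 9 -> '9A'
  i=9: run of 'H' x 14 -> '14H'
  i=23: run of 'A' x 13 -> '13A'

RLE = 9A14H13A


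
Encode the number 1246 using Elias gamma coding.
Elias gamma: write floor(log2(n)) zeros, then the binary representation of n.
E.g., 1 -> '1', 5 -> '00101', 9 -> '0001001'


num_bits = floor(log2(1246)) + 1 = 11
leading_zeros = num_bits - 1 = 10
binary(1246) = 10011011110

Elias gamma(1246) = '0000000000' + '10011011110' = 000000000010011011110 (21 bits)


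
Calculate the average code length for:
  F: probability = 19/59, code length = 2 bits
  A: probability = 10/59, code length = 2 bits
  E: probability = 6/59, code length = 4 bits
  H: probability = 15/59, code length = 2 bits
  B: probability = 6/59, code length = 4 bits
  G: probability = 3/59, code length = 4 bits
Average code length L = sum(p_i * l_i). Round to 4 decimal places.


Weighted contributions p_i * l_i:
  F: (19/59) * 2 = 38/59
  A: (10/59) * 2 = 20/59
  E: (6/59) * 4 = 24/59
  H: (15/59) * 2 = 30/59
  B: (6/59) * 4 = 24/59
  G: (3/59) * 4 = 12/59
Sum = (38 + 20 + 24 + 30 + 24 + 12)/59 = 148/59

L = 148/59 = 2.5085 bits/symbol


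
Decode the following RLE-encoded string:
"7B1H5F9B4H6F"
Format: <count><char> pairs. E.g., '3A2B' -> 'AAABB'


Expanding each <count><char> pair:
  7B -> 'BBBBBBB'
  1H -> 'H'
  5F -> 'FFFFF'
  9B -> 'BBBBBBBBB'
  4H -> 'HHHH'
  6F -> 'FFFFFF'

Decoded = BBBBBBBHFFFFFBBBBBBBBBHHHHFFFFFF


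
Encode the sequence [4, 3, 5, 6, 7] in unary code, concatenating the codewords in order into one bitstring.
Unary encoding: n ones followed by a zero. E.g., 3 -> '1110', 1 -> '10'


Encode each number as n ones followed by a terminating 0:
  4 -> 11110 (5 bits)
  3 -> 1110 (4 bits)
  5 -> 111110 (6 bits)
  6 -> 1111110 (7 bits)
  7 -> 11111110 (8 bits)
Total length = 5 + 4 + 6 + 7 + 8 = 30 bits.

Unary([4, 3, 5, 6, 7]) = 111101110111110111111011111110 (30 bits)


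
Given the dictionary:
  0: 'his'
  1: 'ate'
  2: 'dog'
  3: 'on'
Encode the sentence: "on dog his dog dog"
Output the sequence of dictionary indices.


Look up each word in the dictionary:
  'on' -> 3
  'dog' -> 2
  'his' -> 0
  'dog' -> 2
  'dog' -> 2

Encoded: [3, 2, 0, 2, 2]


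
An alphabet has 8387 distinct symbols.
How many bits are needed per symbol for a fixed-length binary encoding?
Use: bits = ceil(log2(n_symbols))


log2(8387) = 13.0339
Bracket: 2^13 = 8192 < 8387 <= 2^14 = 16384
So ceil(log2(8387)) = 14

bits = ceil(log2(8387)) = ceil(13.0339) = 14 bits


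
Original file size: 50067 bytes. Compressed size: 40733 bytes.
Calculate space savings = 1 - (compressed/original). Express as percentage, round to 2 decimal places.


ratio = compressed/original = 40733/50067 = 0.81357
savings = 1 - ratio = 1 - 0.81357 = 0.18643
as a percentage: 0.18643 * 100 = 18.64%

Space savings = 1 - 40733/50067 = 18.64%


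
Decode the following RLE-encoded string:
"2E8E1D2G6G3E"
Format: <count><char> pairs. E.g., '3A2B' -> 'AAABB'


Expanding each <count><char> pair:
  2E -> 'EE'
  8E -> 'EEEEEEEE'
  1D -> 'D'
  2G -> 'GG'
  6G -> 'GGGGGG'
  3E -> 'EEE'

Decoded = EEEEEEEEEEDGGGGGGGGEEE


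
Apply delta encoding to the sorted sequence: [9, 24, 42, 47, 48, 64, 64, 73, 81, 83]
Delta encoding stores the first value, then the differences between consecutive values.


First value: 9
Deltas:
  24 - 9 = 15
  42 - 24 = 18
  47 - 42 = 5
  48 - 47 = 1
  64 - 48 = 16
  64 - 64 = 0
  73 - 64 = 9
  81 - 73 = 8
  83 - 81 = 2


Delta encoded: [9, 15, 18, 5, 1, 16, 0, 9, 8, 2]


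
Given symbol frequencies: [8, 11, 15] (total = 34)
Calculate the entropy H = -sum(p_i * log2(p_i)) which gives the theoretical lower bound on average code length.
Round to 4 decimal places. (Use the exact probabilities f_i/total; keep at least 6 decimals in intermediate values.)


Per-symbol terms -p_i * log2(p_i) with p_i = f_i/34:
  p = 8/34 = 0.235294: log2(p) = -2.087463, -p*log2(p) = 0.491168
  p = 11/34 = 0.323529: log2(p) = -1.628031, -p*log2(p) = 0.526716
  p = 15/34 = 0.441176: log2(p) = -1.180572, -p*log2(p) = 0.520841
H = 0.491168 + 0.526716 + 0.520841 = 1.538725

H = 1.5387 bits/symbol


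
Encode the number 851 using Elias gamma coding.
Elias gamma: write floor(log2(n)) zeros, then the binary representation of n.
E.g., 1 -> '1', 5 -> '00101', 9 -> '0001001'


num_bits = floor(log2(851)) + 1 = 10
leading_zeros = num_bits - 1 = 9
binary(851) = 1101010011

Elias gamma(851) = '000000000' + '1101010011' = 0000000001101010011 (19 bits)


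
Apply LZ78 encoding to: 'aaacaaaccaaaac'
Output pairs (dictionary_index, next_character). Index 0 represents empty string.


LZ78 encoding steps:
Dictionary: {0: ''}
Step 1: w='' (idx 0), next='a' -> output (0, 'a'), add 'a' as idx 1
Step 2: w='a' (idx 1), next='a' -> output (1, 'a'), add 'aa' as idx 2
Step 3: w='' (idx 0), next='c' -> output (0, 'c'), add 'c' as idx 3
Step 4: w='aa' (idx 2), next='a' -> output (2, 'a'), add 'aaa' as idx 4
Step 5: w='c' (idx 3), next='c' -> output (3, 'c'), add 'cc' as idx 5
Step 6: w='aaa' (idx 4), next='a' -> output (4, 'a'), add 'aaaa' as idx 6
Step 7: w='c' (idx 3), end of input -> output (3, '')


Encoded: [(0, 'a'), (1, 'a'), (0, 'c'), (2, 'a'), (3, 'c'), (4, 'a'), (3, '')]


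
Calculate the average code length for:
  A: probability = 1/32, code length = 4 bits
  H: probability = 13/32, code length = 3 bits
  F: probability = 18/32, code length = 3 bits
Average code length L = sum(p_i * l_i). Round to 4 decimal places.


Weighted contributions p_i * l_i:
  A: (1/32) * 4 = 4/32
  H: (13/32) * 3 = 39/32
  F: (18/32) * 3 = 54/32
Sum = (4 + 39 + 54)/32 = 97/32

L = 97/32 = 3.0313 bits/symbol


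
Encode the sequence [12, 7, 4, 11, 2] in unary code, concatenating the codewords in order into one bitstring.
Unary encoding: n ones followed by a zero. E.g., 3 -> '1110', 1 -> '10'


Encode each number as n ones followed by a terminating 0:
  12 -> 1111111111110 (13 bits)
  7 -> 11111110 (8 bits)
  4 -> 11110 (5 bits)
  11 -> 111111111110 (12 bits)
  2 -> 110 (3 bits)
Total length = 13 + 8 + 5 + 12 + 3 = 41 bits.

Unary([12, 7, 4, 11, 2]) = 11111111111101111111011110111111111110110 (41 bits)


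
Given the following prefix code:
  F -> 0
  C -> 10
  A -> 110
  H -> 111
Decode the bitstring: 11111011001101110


Decoding step by step:
Bits 111 -> H
Bits 110 -> A
Bits 110 -> A
Bits 0 -> F
Bits 110 -> A
Bits 111 -> H
Bits 0 -> F


Decoded message: HAAFAHF


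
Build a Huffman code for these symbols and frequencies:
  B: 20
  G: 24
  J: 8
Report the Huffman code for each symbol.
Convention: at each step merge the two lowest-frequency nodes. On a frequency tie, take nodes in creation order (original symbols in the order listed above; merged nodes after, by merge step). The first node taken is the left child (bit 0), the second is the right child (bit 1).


Huffman tree construction:
Step 1: Merge J(8) + B(20) = 28
Step 2: Merge G(24) + (J+B)(28) = 52
Read each symbol's code off the tree from the root (left child = 0, right child = 1).

Codes:
  B: 11 (length 2)
  G: 0 (length 1)
  J: 10 (length 2)
Average code length: 80/52 = 1.5385 bits/symbol


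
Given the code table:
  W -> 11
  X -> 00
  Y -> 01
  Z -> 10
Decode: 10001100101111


Decoding:
10 -> Z
00 -> X
11 -> W
00 -> X
10 -> Z
11 -> W
11 -> W


Result: ZXWXZWW


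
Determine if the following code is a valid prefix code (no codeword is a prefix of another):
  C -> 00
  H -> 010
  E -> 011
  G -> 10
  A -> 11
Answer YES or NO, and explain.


Checking each pair (does one codeword prefix another?):
  C='00' vs H='010': no prefix
  C='00' vs E='011': no prefix
  C='00' vs G='10': no prefix
  C='00' vs A='11': no prefix
  H='010' vs C='00': no prefix
  H='010' vs E='011': no prefix
  H='010' vs G='10': no prefix
  H='010' vs A='11': no prefix
  E='011' vs C='00': no prefix
  E='011' vs H='010': no prefix
  E='011' vs G='10': no prefix
  E='011' vs A='11': no prefix
  G='10' vs C='00': no prefix
  G='10' vs H='010': no prefix
  G='10' vs E='011': no prefix
  G='10' vs A='11': no prefix
  A='11' vs C='00': no prefix
  A='11' vs H='010': no prefix
  A='11' vs E='011': no prefix
  A='11' vs G='10': no prefix
No violation found over all pairs.

YES -- this is a valid prefix code. No codeword is a prefix of any other codeword.


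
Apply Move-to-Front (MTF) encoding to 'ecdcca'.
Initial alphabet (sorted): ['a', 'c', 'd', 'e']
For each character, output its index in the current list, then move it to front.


MTF encoding:
'e': index 3 in ['a', 'c', 'd', 'e'] -> ['e', 'a', 'c', 'd']
'c': index 2 in ['e', 'a', 'c', 'd'] -> ['c', 'e', 'a', 'd']
'd': index 3 in ['c', 'e', 'a', 'd'] -> ['d', 'c', 'e', 'a']
'c': index 1 in ['d', 'c', 'e', 'a'] -> ['c', 'd', 'e', 'a']
'c': index 0 in ['c', 'd', 'e', 'a'] -> ['c', 'd', 'e', 'a']
'a': index 3 in ['c', 'd', 'e', 'a'] -> ['a', 'c', 'd', 'e']


Output: [3, 2, 3, 1, 0, 3]


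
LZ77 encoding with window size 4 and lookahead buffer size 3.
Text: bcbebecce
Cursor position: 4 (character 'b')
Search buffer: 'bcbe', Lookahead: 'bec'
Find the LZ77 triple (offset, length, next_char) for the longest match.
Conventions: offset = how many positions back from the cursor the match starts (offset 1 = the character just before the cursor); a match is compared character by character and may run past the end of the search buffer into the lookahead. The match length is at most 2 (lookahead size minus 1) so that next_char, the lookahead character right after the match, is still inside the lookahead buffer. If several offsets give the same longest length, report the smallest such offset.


Try each offset into the search buffer:
  offset=1 (pos 3, char 'e'): match length 0
  offset=2 (pos 2, char 'b'): match length 2
  offset=3 (pos 1, char 'c'): match length 0
  offset=4 (pos 0, char 'b'): match length 1
Longest match has length 2 at offset 2.
next_char = character at position 4 + 2 = 6 -> 'c'

Best match: offset=2, length=2 (matching 'be' starting at position 2)
LZ77 triple: (2, 2, 'c')


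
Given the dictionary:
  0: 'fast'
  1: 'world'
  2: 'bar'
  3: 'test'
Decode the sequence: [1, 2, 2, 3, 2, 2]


Look up each index in the dictionary:
  1 -> 'world'
  2 -> 'bar'
  2 -> 'bar'
  3 -> 'test'
  2 -> 'bar'
  2 -> 'bar'

Decoded: "world bar bar test bar bar"


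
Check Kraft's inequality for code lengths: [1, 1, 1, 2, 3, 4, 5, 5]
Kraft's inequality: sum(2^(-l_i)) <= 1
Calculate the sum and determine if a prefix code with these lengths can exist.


Sum = 2^(-1) + 2^(-1) + 2^(-1) + 2^(-2) + 2^(-3) + 2^(-4) + 2^(-5) + 2^(-5)
    = 0.5 + 0.5 + 0.5 + 0.25 + 0.125 + 0.0625 + 0.03125 + 0.03125
    = 64/32 = 2.0
Since 2.0 > 1, Kraft's inequality is NOT satisfied.
A prefix code with these lengths CANNOT exist.

Kraft sum = 2.0. Not satisfied.


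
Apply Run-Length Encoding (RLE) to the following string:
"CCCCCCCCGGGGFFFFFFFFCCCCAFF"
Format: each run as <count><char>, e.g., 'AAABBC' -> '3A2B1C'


Scanning runs left to right:
  i=0: run of 'C' x 8 -> '8C'
  i=8: run of 'G' x 4 -> '4G'
  i=12: run of 'F' x 8 -> '8F'
  i=20: run of 'C' x 4 -> '4C'
  i=24: run of 'A' x 1 -> '1A'
  i=25: run of 'F' x 2 -> '2F'

RLE = 8C4G8F4C1A2F


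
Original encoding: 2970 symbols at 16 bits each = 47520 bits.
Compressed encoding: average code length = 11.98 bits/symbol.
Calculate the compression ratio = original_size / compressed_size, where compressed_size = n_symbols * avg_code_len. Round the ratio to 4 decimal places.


original_size = n_symbols * orig_bits = 2970 * 16 = 47520 bits
compressed_size = n_symbols * avg_code_len = 2970 * 11.98 = 35580.6 bits
ratio = original_size / compressed_size = 47520 / 35580.6 = 1.3356

Compression ratio = 1.3356


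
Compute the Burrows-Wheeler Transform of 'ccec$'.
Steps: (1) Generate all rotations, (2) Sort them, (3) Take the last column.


Rotations (sorted):
  0: $ccec -> last char: c
  1: c$cce -> last char: e
  2: ccec$ -> last char: $
  3: cec$c -> last char: c
  4: ec$cc -> last char: c


BWT = ce$cc


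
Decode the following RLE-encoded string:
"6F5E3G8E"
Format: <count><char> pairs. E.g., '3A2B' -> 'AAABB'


Expanding each <count><char> pair:
  6F -> 'FFFFFF'
  5E -> 'EEEEE'
  3G -> 'GGG'
  8E -> 'EEEEEEEE'

Decoded = FFFFFFEEEEEGGGEEEEEEEE


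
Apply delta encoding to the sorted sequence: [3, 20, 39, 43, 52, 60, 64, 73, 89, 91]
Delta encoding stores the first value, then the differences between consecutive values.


First value: 3
Deltas:
  20 - 3 = 17
  39 - 20 = 19
  43 - 39 = 4
  52 - 43 = 9
  60 - 52 = 8
  64 - 60 = 4
  73 - 64 = 9
  89 - 73 = 16
  91 - 89 = 2


Delta encoded: [3, 17, 19, 4, 9, 8, 4, 9, 16, 2]


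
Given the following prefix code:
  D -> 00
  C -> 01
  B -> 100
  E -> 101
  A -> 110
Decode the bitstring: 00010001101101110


Decoding step by step:
Bits 00 -> D
Bits 01 -> C
Bits 00 -> D
Bits 01 -> C
Bits 101 -> E
Bits 101 -> E
Bits 110 -> A


Decoded message: DCDCEEA


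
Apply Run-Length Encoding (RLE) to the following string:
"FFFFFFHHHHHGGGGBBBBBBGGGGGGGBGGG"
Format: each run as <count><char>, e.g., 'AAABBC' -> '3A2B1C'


Scanning runs left to right:
  i=0: run of 'F' x 6 -> '6F'
  i=6: run of 'H' x 5 -> '5H'
  i=11: run of 'G' x 4 -> '4G'
  i=15: run of 'B' x 6 -> '6B'
  i=21: run of 'G' x 7 -> '7G'
  i=28: run of 'B' x 1 -> '1B'
  i=29: run of 'G' x 3 -> '3G'

RLE = 6F5H4G6B7G1B3G


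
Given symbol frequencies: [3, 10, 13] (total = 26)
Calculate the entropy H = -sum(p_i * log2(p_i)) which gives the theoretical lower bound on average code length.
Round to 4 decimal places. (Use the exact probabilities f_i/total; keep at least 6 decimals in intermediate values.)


Per-symbol terms -p_i * log2(p_i) with p_i = f_i/26:
  p = 3/26 = 0.115385: log2(p) = -3.115477, -p*log2(p) = 0.359478
  p = 10/26 = 0.384615: log2(p) = -1.378512, -p*log2(p) = 0.530197
  p = 13/26 = 0.500000: log2(p) = -1.000000, -p*log2(p) = 0.500000
H = 0.359478 + 0.530197 + 0.500000 = 1.389675

H = 1.3897 bits/symbol


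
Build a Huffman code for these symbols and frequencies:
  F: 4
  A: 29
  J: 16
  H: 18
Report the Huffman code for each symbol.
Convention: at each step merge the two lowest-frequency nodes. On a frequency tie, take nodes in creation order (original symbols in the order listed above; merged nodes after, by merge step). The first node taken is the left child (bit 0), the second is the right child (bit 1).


Huffman tree construction:
Step 1: Merge F(4) + J(16) = 20
Step 2: Merge H(18) + (F+J)(20) = 38
Step 3: Merge A(29) + (H+(F+J))(38) = 67
Read each symbol's code off the tree from the root (left child = 0, right child = 1).

Codes:
  F: 110 (length 3)
  A: 0 (length 1)
  J: 111 (length 3)
  H: 10 (length 2)
Average code length: 125/67 = 1.8657 bits/symbol


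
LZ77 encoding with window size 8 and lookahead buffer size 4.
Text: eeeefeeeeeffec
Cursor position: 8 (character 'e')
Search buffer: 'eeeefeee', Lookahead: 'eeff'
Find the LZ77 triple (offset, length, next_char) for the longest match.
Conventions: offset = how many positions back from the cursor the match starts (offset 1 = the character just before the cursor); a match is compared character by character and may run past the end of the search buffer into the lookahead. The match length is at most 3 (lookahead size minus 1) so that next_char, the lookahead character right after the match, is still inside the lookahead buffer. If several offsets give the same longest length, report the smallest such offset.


Try each offset into the search buffer:
  offset=1 (pos 7, char 'e'): match length 2
  offset=2 (pos 6, char 'e'): match length 2
  offset=3 (pos 5, char 'e'): match length 2
  offset=4 (pos 4, char 'f'): match length 0
  offset=5 (pos 3, char 'e'): match length 1
  offset=6 (pos 2, char 'e'): match length 3
  offset=7 (pos 1, char 'e'): match length 2
  offset=8 (pos 0, char 'e'): match length 2
Longest match has length 3 at offset 6.
next_char = character at position 8 + 3 = 11 -> 'f'

Best match: offset=6, length=3 (matching 'eef' starting at position 2)
LZ77 triple: (6, 3, 'f')


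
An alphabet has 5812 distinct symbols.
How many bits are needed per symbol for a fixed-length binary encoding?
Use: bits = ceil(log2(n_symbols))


log2(5812) = 12.5048
Bracket: 2^12 = 4096 < 5812 <= 2^13 = 8192
So ceil(log2(5812)) = 13

bits = ceil(log2(5812)) = ceil(12.5048) = 13 bits


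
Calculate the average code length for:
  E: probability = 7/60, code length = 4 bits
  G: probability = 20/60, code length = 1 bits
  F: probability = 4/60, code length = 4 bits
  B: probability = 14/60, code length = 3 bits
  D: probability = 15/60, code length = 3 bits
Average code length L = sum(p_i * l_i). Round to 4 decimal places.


Weighted contributions p_i * l_i:
  E: (7/60) * 4 = 28/60
  G: (20/60) * 1 = 20/60
  F: (4/60) * 4 = 16/60
  B: (14/60) * 3 = 42/60
  D: (15/60) * 3 = 45/60
Sum = (28 + 20 + 16 + 42 + 45)/60 = 151/60

L = 151/60 = 2.5167 bits/symbol


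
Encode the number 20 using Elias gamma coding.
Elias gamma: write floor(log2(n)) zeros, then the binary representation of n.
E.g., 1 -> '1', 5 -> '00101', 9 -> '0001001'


num_bits = floor(log2(20)) + 1 = 5
leading_zeros = num_bits - 1 = 4
binary(20) = 10100

Elias gamma(20) = '0000' + '10100' = 000010100 (9 bits)


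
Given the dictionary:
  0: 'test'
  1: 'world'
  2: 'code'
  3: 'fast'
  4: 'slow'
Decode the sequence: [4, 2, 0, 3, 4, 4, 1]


Look up each index in the dictionary:
  4 -> 'slow'
  2 -> 'code'
  0 -> 'test'
  3 -> 'fast'
  4 -> 'slow'
  4 -> 'slow'
  1 -> 'world'

Decoded: "slow code test fast slow slow world"


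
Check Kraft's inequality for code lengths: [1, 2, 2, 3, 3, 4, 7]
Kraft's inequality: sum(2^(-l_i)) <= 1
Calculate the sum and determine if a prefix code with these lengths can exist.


Sum = 2^(-1) + 2^(-2) + 2^(-2) + 2^(-3) + 2^(-3) + 2^(-4) + 2^(-7)
    = 0.5 + 0.25 + 0.25 + 0.125 + 0.125 + 0.0625 + 0.0078125
    = 169/128 = 1.3203125
Since 1.3203125 > 1, Kraft's inequality is NOT satisfied.
A prefix code with these lengths CANNOT exist.

Kraft sum = 1.3203125. Not satisfied.


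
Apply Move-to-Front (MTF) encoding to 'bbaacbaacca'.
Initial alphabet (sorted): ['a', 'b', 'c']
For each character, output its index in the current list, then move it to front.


MTF encoding:
'b': index 1 in ['a', 'b', 'c'] -> ['b', 'a', 'c']
'b': index 0 in ['b', 'a', 'c'] -> ['b', 'a', 'c']
'a': index 1 in ['b', 'a', 'c'] -> ['a', 'b', 'c']
'a': index 0 in ['a', 'b', 'c'] -> ['a', 'b', 'c']
'c': index 2 in ['a', 'b', 'c'] -> ['c', 'a', 'b']
'b': index 2 in ['c', 'a', 'b'] -> ['b', 'c', 'a']
'a': index 2 in ['b', 'c', 'a'] -> ['a', 'b', 'c']
'a': index 0 in ['a', 'b', 'c'] -> ['a', 'b', 'c']
'c': index 2 in ['a', 'b', 'c'] -> ['c', 'a', 'b']
'c': index 0 in ['c', 'a', 'b'] -> ['c', 'a', 'b']
'a': index 1 in ['c', 'a', 'b'] -> ['a', 'c', 'b']


Output: [1, 0, 1, 0, 2, 2, 2, 0, 2, 0, 1]


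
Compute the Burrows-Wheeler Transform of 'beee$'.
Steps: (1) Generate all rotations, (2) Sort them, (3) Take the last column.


Rotations (sorted):
  0: $beee -> last char: e
  1: beee$ -> last char: $
  2: e$bee -> last char: e
  3: ee$be -> last char: e
  4: eee$b -> last char: b


BWT = e$eeb


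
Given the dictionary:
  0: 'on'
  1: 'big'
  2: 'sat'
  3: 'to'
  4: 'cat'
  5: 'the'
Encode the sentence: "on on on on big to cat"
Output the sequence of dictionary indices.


Look up each word in the dictionary:
  'on' -> 0
  'on' -> 0
  'on' -> 0
  'on' -> 0
  'big' -> 1
  'to' -> 3
  'cat' -> 4

Encoded: [0, 0, 0, 0, 1, 3, 4]


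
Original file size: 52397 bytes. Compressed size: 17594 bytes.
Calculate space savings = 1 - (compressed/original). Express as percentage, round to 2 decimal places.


ratio = compressed/original = 17594/52397 = 0.335783
savings = 1 - ratio = 1 - 0.335783 = 0.664217
as a percentage: 0.664217 * 100 = 66.42%

Space savings = 1 - 17594/52397 = 66.42%


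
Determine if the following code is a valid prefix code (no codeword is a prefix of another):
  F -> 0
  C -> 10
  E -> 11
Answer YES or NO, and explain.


Checking each pair (does one codeword prefix another?):
  F='0' vs C='10': no prefix
  F='0' vs E='11': no prefix
  C='10' vs F='0': no prefix
  C='10' vs E='11': no prefix
  E='11' vs F='0': no prefix
  E='11' vs C='10': no prefix
No violation found over all pairs.

YES -- this is a valid prefix code. No codeword is a prefix of any other codeword.


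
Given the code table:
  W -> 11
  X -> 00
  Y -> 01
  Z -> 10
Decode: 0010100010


Decoding:
00 -> X
10 -> Z
10 -> Z
00 -> X
10 -> Z


Result: XZZXZ


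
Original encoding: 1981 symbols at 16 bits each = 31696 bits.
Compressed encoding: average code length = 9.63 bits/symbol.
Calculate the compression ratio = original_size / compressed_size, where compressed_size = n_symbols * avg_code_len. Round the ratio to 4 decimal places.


original_size = n_symbols * orig_bits = 1981 * 16 = 31696 bits
compressed_size = n_symbols * avg_code_len = 1981 * 9.63 = 19077.03 bits
ratio = original_size / compressed_size = 31696 / 19077.03 = 1.6615

Compression ratio = 1.6615


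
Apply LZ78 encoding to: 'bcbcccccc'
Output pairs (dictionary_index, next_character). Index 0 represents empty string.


LZ78 encoding steps:
Dictionary: {0: ''}
Step 1: w='' (idx 0), next='b' -> output (0, 'b'), add 'b' as idx 1
Step 2: w='' (idx 0), next='c' -> output (0, 'c'), add 'c' as idx 2
Step 3: w='b' (idx 1), next='c' -> output (1, 'c'), add 'bc' as idx 3
Step 4: w='c' (idx 2), next='c' -> output (2, 'c'), add 'cc' as idx 4
Step 5: w='cc' (idx 4), next='c' -> output (4, 'c'), add 'ccc' as idx 5


Encoded: [(0, 'b'), (0, 'c'), (1, 'c'), (2, 'c'), (4, 'c')]


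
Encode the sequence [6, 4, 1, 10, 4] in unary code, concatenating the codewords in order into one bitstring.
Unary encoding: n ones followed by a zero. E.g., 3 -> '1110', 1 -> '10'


Encode each number as n ones followed by a terminating 0:
  6 -> 1111110 (7 bits)
  4 -> 11110 (5 bits)
  1 -> 10 (2 bits)
  10 -> 11111111110 (11 bits)
  4 -> 11110 (5 bits)
Total length = 7 + 5 + 2 + 11 + 5 = 30 bits.

Unary([6, 4, 1, 10, 4]) = 111111011110101111111111011110 (30 bits)


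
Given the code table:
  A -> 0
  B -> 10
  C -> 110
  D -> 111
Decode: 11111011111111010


Decoding:
111 -> D
110 -> C
111 -> D
111 -> D
110 -> C
10 -> B


Result: DCDDCB


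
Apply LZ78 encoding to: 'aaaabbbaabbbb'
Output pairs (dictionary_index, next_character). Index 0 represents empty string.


LZ78 encoding steps:
Dictionary: {0: ''}
Step 1: w='' (idx 0), next='a' -> output (0, 'a'), add 'a' as idx 1
Step 2: w='a' (idx 1), next='a' -> output (1, 'a'), add 'aa' as idx 2
Step 3: w='a' (idx 1), next='b' -> output (1, 'b'), add 'ab' as idx 3
Step 4: w='' (idx 0), next='b' -> output (0, 'b'), add 'b' as idx 4
Step 5: w='b' (idx 4), next='a' -> output (4, 'a'), add 'ba' as idx 5
Step 6: w='ab' (idx 3), next='b' -> output (3, 'b'), add 'abb' as idx 6
Step 7: w='b' (idx 4), next='b' -> output (4, 'b'), add 'bb' as idx 7


Encoded: [(0, 'a'), (1, 'a'), (1, 'b'), (0, 'b'), (4, 'a'), (3, 'b'), (4, 'b')]


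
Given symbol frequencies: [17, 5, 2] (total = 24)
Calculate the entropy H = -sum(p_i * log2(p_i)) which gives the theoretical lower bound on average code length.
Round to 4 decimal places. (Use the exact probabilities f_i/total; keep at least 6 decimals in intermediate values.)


Per-symbol terms -p_i * log2(p_i) with p_i = f_i/24:
  p = 17/24 = 0.708333: log2(p) = -0.497500, -p*log2(p) = 0.352396
  p = 5/24 = 0.208333: log2(p) = -2.263034, -p*log2(p) = 0.471466
  p = 2/24 = 0.083333: log2(p) = -3.584963, -p*log2(p) = 0.298747
H = 0.352396 + 0.471466 + 0.298747 = 1.122609

H = 1.1226 bits/symbol


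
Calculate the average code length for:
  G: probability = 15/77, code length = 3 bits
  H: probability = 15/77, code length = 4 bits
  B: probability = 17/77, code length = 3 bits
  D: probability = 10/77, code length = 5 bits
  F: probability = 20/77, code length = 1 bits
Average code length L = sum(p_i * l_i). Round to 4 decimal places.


Weighted contributions p_i * l_i:
  G: (15/77) * 3 = 45/77
  H: (15/77) * 4 = 60/77
  B: (17/77) * 3 = 51/77
  D: (10/77) * 5 = 50/77
  F: (20/77) * 1 = 20/77
Sum = (45 + 60 + 51 + 50 + 20)/77 = 226/77

L = 226/77 = 2.9351 bits/symbol


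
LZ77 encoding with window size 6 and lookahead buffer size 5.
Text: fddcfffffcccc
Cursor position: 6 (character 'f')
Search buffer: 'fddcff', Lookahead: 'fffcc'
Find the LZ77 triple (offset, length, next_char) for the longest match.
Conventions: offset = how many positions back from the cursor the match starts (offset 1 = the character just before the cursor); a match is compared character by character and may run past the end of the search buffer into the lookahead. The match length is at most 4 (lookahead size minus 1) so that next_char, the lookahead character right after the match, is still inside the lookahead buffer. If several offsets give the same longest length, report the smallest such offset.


Try each offset into the search buffer:
  offset=1 (pos 5, char 'f'): match length 3
  offset=2 (pos 4, char 'f'): match length 3
  offset=3 (pos 3, char 'c'): match length 0
  offset=4 (pos 2, char 'd'): match length 0
  offset=5 (pos 1, char 'd'): match length 0
  offset=6 (pos 0, char 'f'): match length 1
Longest match has length 3, found at offsets 1, 2; take the smallest, offset 1.
next_char = character at position 6 + 3 = 9 -> 'c'

Best match: offset=1, length=3 (matching 'fff' starting at position 5)
LZ77 triple: (1, 3, 'c')


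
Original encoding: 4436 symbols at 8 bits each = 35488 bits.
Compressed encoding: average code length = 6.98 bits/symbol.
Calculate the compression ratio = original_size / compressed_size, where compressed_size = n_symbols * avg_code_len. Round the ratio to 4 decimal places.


original_size = n_symbols * orig_bits = 4436 * 8 = 35488 bits
compressed_size = n_symbols * avg_code_len = 4436 * 6.98 = 30963.28 bits
ratio = original_size / compressed_size = 35488 / 30963.28 = 1.1461

Compression ratio = 1.1461


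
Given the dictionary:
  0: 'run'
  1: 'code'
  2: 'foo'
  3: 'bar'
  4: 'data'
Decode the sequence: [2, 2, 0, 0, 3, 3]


Look up each index in the dictionary:
  2 -> 'foo'
  2 -> 'foo'
  0 -> 'run'
  0 -> 'run'
  3 -> 'bar'
  3 -> 'bar'

Decoded: "foo foo run run bar bar"


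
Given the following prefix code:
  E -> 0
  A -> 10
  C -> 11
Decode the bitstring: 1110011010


Decoding step by step:
Bits 11 -> C
Bits 10 -> A
Bits 0 -> E
Bits 11 -> C
Bits 0 -> E
Bits 10 -> A


Decoded message: CAECEA


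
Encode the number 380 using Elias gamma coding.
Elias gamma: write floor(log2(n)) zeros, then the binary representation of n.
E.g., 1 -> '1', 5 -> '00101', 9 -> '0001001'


num_bits = floor(log2(380)) + 1 = 9
leading_zeros = num_bits - 1 = 8
binary(380) = 101111100

Elias gamma(380) = '00000000' + '101111100' = 00000000101111100 (17 bits)


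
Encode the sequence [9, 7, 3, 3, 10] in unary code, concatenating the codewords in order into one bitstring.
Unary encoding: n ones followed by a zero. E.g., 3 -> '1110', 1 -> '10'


Encode each number as n ones followed by a terminating 0:
  9 -> 1111111110 (10 bits)
  7 -> 11111110 (8 bits)
  3 -> 1110 (4 bits)
  3 -> 1110 (4 bits)
  10 -> 11111111110 (11 bits)
Total length = 10 + 8 + 4 + 4 + 11 = 37 bits.

Unary([9, 7, 3, 3, 10]) = 1111111110111111101110111011111111110 (37 bits)


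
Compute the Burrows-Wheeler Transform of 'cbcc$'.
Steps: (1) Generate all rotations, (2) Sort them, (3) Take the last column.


Rotations (sorted):
  0: $cbcc -> last char: c
  1: bcc$c -> last char: c
  2: c$cbc -> last char: c
  3: cbcc$ -> last char: $
  4: cc$cb -> last char: b


BWT = ccc$b


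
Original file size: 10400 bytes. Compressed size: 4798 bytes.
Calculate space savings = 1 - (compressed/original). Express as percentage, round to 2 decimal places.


ratio = compressed/original = 4798/10400 = 0.461346
savings = 1 - ratio = 1 - 0.461346 = 0.538654
as a percentage: 0.538654 * 100 = 53.87%

Space savings = 1 - 4798/10400 = 53.87%


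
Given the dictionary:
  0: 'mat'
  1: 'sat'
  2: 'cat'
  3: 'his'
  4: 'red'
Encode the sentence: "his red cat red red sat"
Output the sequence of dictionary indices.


Look up each word in the dictionary:
  'his' -> 3
  'red' -> 4
  'cat' -> 2
  'red' -> 4
  'red' -> 4
  'sat' -> 1

Encoded: [3, 4, 2, 4, 4, 1]


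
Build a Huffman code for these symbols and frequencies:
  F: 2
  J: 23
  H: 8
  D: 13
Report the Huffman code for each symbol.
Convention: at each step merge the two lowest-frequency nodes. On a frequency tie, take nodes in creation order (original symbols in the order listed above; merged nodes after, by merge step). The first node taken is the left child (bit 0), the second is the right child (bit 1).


Huffman tree construction:
Step 1: Merge F(2) + H(8) = 10
Step 2: Merge (F+H)(10) + D(13) = 23
Step 3: Merge J(23) + ((F+H)+D)(23) = 46
Read each symbol's code off the tree from the root (left child = 0, right child = 1).

Codes:
  F: 100 (length 3)
  J: 0 (length 1)
  H: 101 (length 3)
  D: 11 (length 2)
Average code length: 79/46 = 1.7174 bits/symbol


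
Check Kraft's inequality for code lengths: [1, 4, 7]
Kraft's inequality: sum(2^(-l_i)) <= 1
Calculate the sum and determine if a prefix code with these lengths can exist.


Sum = 2^(-1) + 2^(-4) + 2^(-7)
    = 0.5 + 0.0625 + 0.0078125
    = 73/128 = 0.5703125
Since 0.5703125 <= 1, Kraft's inequality IS satisfied.
A prefix code with these lengths CAN exist.

Kraft sum = 0.5703125. Satisfied.


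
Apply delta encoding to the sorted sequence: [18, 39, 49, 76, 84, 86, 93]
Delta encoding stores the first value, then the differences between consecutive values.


First value: 18
Deltas:
  39 - 18 = 21
  49 - 39 = 10
  76 - 49 = 27
  84 - 76 = 8
  86 - 84 = 2
  93 - 86 = 7


Delta encoded: [18, 21, 10, 27, 8, 2, 7]


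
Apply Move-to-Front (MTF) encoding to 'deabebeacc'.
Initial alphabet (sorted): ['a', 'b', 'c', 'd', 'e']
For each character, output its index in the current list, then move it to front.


MTF encoding:
'd': index 3 in ['a', 'b', 'c', 'd', 'e'] -> ['d', 'a', 'b', 'c', 'e']
'e': index 4 in ['d', 'a', 'b', 'c', 'e'] -> ['e', 'd', 'a', 'b', 'c']
'a': index 2 in ['e', 'd', 'a', 'b', 'c'] -> ['a', 'e', 'd', 'b', 'c']
'b': index 3 in ['a', 'e', 'd', 'b', 'c'] -> ['b', 'a', 'e', 'd', 'c']
'e': index 2 in ['b', 'a', 'e', 'd', 'c'] -> ['e', 'b', 'a', 'd', 'c']
'b': index 1 in ['e', 'b', 'a', 'd', 'c'] -> ['b', 'e', 'a', 'd', 'c']
'e': index 1 in ['b', 'e', 'a', 'd', 'c'] -> ['e', 'b', 'a', 'd', 'c']
'a': index 2 in ['e', 'b', 'a', 'd', 'c'] -> ['a', 'e', 'b', 'd', 'c']
'c': index 4 in ['a', 'e', 'b', 'd', 'c'] -> ['c', 'a', 'e', 'b', 'd']
'c': index 0 in ['c', 'a', 'e', 'b', 'd'] -> ['c', 'a', 'e', 'b', 'd']


Output: [3, 4, 2, 3, 2, 1, 1, 2, 4, 0]


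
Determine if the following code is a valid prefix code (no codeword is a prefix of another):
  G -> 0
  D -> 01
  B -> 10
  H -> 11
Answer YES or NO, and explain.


Checking each pair (does one codeword prefix another?):
  G='0' vs D='01': prefix -- VIOLATION

NO -- this is NOT a valid prefix code. G (0) is a prefix of D (01).


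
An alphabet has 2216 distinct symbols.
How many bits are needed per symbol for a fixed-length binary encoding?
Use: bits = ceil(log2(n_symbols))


log2(2216) = 11.1137
Bracket: 2^11 = 2048 < 2216 <= 2^12 = 4096
So ceil(log2(2216)) = 12

bits = ceil(log2(2216)) = ceil(11.1137) = 12 bits


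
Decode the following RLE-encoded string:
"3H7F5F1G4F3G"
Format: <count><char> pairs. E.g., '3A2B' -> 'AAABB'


Expanding each <count><char> pair:
  3H -> 'HHH'
  7F -> 'FFFFFFF'
  5F -> 'FFFFF'
  1G -> 'G'
  4F -> 'FFFF'
  3G -> 'GGG'

Decoded = HHHFFFFFFFFFFFFGFFFFGGG
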